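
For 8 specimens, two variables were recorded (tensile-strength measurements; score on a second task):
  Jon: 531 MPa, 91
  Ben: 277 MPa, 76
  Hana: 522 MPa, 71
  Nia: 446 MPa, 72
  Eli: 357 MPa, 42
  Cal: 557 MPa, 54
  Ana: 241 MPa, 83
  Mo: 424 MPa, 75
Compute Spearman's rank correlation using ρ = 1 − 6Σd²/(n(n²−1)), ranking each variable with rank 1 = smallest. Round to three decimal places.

-0.238

Ranks of variable 1: 7, 2, 6, 5, 3, 8, 1, 4
Ranks of variable 2: 8, 6, 3, 4, 1, 2, 7, 5
d = r₁ − r₂: -1, -4, 3, 1, 2, 6, -6, -1
d²: 1, 16, 9, 1, 4, 36, 36, 1; Σd² = 104
ρ = 1 − 6·104/(8·63) = 1 − 624/504 = -0.238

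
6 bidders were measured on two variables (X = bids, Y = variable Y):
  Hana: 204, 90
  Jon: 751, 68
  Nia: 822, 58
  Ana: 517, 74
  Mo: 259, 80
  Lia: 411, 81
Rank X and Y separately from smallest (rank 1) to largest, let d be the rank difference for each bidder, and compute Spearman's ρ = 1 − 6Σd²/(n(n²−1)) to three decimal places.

Ranks of variable 1: 1, 5, 6, 4, 2, 3
Ranks of variable 2: 6, 2, 1, 3, 4, 5
d = r₁ − r₂: -5, 3, 5, 1, -2, -2
d²: 25, 9, 25, 1, 4, 4; Σd² = 68
ρ = 1 − 6·68/(6·35) = 1 − 408/210 = -0.943

-0.943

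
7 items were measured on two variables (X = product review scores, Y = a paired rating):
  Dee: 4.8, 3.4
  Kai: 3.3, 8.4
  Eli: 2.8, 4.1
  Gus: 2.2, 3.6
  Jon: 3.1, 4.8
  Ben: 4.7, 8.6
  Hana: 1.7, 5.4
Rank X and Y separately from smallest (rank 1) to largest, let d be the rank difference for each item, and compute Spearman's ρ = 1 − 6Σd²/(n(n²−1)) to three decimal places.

Ranks of variable 1: 7, 5, 3, 2, 4, 6, 1
Ranks of variable 2: 1, 6, 3, 2, 4, 7, 5
d = r₁ − r₂: 6, -1, 0, 0, 0, -1, -4
d²: 36, 1, 0, 0, 0, 1, 16; Σd² = 54
ρ = 1 − 6·54/(7·48) = 1 − 324/336 = 0.036

0.036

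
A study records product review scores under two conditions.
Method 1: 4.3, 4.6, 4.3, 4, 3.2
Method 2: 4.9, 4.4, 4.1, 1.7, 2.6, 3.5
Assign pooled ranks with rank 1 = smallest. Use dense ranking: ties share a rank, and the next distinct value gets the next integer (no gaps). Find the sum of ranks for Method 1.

Sorted (ascending): 1.7, 2.6, 3.2, 3.5, 4, 4.1, 4.3, 4.3, 4.4, 4.6, 4.9
The 2 values of 4.3 share dense rank 7.
Remaining distinct values take the next consecutive integers.
Method 1 values → pooled ranks: 4.3→7, 4.6→9, 4.3→7, 4→5, 3.2→3
Rank sum = 7 + 9 + 7 + 5 + 3 = 31

31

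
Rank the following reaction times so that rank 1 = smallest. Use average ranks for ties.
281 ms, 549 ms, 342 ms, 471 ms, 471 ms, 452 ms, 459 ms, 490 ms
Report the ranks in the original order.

1, 8, 2, 5.5, 5.5, 3, 4, 7

Sorted (ascending): 281, 342, 452, 459, 471, 471, 490, 549
The 2 values of 471 occupy positions 5–6 → average rank (5+6)/2 = 5.5.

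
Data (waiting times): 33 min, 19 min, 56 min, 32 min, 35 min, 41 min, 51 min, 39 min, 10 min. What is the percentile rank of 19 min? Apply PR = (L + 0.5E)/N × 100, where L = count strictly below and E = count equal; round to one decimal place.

16.7

N = 9.
Strictly below 19: 1. Equal to 19: 1.
PR = (1 + 0.5·1)/9 × 100 = 16.7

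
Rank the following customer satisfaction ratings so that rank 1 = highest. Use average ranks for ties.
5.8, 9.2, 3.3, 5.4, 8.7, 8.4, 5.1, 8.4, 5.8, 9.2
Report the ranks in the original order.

Sorted (descending): 9.2, 9.2, 8.7, 8.4, 8.4, 5.8, 5.8, 5.4, 5.1, 3.3
The 2 values of 9.2 occupy positions 1–2 → average rank (1+2)/2 = 1.5.
The 2 values of 8.4 occupy positions 4–5 → average rank (4+5)/2 = 4.5.
The 2 values of 5.8 occupy positions 6–7 → average rank (6+7)/2 = 6.5.

6.5, 1.5, 10, 8, 3, 4.5, 9, 4.5, 6.5, 1.5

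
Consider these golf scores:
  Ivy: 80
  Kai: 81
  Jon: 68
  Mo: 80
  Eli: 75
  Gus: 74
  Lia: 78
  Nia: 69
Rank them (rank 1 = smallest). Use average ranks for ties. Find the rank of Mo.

6.5

Sorted (ascending): 68, 69, 74, 75, 78, 80, 80, 81
The 2 values of 80 occupy positions 6–7 → average rank (6+7)/2 = 6.5.
Mo has value 80 → rank 6.5.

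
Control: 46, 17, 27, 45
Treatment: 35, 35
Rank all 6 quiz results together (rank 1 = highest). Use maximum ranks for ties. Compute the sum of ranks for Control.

Sorted (descending): 46, 45, 35, 35, 27, 17
The 2 values of 35 occupy positions 3–4 → each gets rank 4.
Control values → pooled ranks: 46→1, 17→6, 27→5, 45→2
Rank sum = 1 + 6 + 5 + 2 = 14

14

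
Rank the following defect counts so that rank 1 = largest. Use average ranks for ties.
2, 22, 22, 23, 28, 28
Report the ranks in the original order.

6, 4.5, 4.5, 3, 1.5, 1.5

Sorted (descending): 28, 28, 23, 22, 22, 2
The 2 values of 28 occupy positions 1–2 → average rank (1+2)/2 = 1.5.
The 2 values of 22 occupy positions 4–5 → average rank (4+5)/2 = 4.5.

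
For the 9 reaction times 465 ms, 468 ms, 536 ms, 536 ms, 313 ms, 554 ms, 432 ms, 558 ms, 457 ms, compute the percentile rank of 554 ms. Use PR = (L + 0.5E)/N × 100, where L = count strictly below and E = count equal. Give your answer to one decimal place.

83.3

N = 9.
Strictly below 554: 7. Equal to 554: 1.
PR = (7 + 0.5·1)/9 × 100 = 83.3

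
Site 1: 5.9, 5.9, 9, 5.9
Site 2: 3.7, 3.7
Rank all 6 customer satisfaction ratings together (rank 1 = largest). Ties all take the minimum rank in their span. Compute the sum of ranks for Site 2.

Sorted (descending): 9, 5.9, 5.9, 5.9, 3.7, 3.7
The 3 values of 5.9 occupy positions 2–4 → each gets rank 2.
The 2 values of 3.7 occupy positions 5–6 → each gets rank 5.
Site 2 values → pooled ranks: 3.7→5, 3.7→5
Rank sum = 5 + 5 = 10

10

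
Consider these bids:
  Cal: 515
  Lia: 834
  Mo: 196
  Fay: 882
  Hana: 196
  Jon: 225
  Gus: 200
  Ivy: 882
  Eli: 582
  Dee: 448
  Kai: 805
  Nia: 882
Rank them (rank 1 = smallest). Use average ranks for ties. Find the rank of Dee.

5

Sorted (ascending): 196, 196, 200, 225, 448, 515, 582, 805, 834, 882, 882, 882
The 2 values of 196 occupy positions 1–2 → average rank (1+2)/2 = 1.5.
The 3 values of 882 occupy positions 10–12 → average rank 11.
Dee has value 448 → rank 5.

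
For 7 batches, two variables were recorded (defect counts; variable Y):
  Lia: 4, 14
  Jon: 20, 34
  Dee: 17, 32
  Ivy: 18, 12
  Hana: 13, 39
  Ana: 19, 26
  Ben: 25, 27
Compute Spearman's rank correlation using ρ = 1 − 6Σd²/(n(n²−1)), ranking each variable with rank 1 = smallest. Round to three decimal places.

0.071

Ranks of variable 1: 1, 6, 3, 4, 2, 5, 7
Ranks of variable 2: 2, 6, 5, 1, 7, 3, 4
d = r₁ − r₂: -1, 0, -2, 3, -5, 2, 3
d²: 1, 0, 4, 9, 25, 4, 9; Σd² = 52
ρ = 1 − 6·52/(7·48) = 1 − 312/336 = 0.071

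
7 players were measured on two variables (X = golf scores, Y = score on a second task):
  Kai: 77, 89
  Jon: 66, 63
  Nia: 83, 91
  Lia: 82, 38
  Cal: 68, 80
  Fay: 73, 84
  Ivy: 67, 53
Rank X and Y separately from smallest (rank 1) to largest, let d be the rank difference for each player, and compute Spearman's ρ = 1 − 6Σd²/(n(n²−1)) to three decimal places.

Ranks of variable 1: 5, 1, 7, 6, 3, 4, 2
Ranks of variable 2: 6, 3, 7, 1, 4, 5, 2
d = r₁ − r₂: -1, -2, 0, 5, -1, -1, 0
d²: 1, 4, 0, 25, 1, 1, 0; Σd² = 32
ρ = 1 − 6·32/(7·48) = 1 − 192/336 = 0.429

0.429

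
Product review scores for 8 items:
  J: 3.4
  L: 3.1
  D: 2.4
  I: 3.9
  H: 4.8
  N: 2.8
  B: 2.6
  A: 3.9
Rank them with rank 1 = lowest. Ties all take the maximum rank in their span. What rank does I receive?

7

Sorted (ascending): 2.4, 2.6, 2.8, 3.1, 3.4, 3.9, 3.9, 4.8
The 2 values of 3.9 occupy positions 6–7 → each gets rank 7.
I has value 3.9 → rank 7.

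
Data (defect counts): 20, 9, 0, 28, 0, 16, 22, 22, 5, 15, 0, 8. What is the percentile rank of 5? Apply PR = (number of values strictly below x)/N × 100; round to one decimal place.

25.0

N = 12.
Strictly below 5: 3. Equal to 5: 1.
PR = 3/12 × 100 = 25.0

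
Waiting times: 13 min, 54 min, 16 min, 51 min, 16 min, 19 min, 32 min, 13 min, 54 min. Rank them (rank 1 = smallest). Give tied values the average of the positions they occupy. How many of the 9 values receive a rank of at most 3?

Sorted (ascending): 13, 13, 16, 16, 19, 32, 51, 54, 54
The 2 values of 13 occupy positions 1–2 → average rank (1+2)/2 = 1.5.
The 2 values of 16 occupy positions 3–4 → average rank (3+4)/2 = 3.5.
The 2 values of 54 occupy positions 8–9 → average rank (8+9)/2 = 8.5.
Ranks ≤ 3: {1.5, 1.5} → 2 values.

2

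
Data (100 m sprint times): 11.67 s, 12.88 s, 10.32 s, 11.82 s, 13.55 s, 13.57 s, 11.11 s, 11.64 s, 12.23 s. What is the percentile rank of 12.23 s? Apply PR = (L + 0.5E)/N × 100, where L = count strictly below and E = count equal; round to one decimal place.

N = 9.
Strictly below 12.23: 5. Equal to 12.23: 1.
PR = (5 + 0.5·1)/9 × 100 = 61.1

61.1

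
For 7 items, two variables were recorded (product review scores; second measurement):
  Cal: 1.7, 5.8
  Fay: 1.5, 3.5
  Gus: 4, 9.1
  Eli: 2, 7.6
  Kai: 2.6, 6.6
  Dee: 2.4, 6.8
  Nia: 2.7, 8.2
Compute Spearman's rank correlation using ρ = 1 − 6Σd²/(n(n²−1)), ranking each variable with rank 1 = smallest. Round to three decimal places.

Ranks of variable 1: 2, 1, 7, 3, 5, 4, 6
Ranks of variable 2: 2, 1, 7, 5, 3, 4, 6
d = r₁ − r₂: 0, 0, 0, -2, 2, 0, 0
d²: 0, 0, 0, 4, 4, 0, 0; Σd² = 8
ρ = 1 − 6·8/(7·48) = 1 − 48/336 = 0.857

0.857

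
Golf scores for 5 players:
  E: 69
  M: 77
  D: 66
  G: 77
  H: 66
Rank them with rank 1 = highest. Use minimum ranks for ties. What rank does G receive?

1

Sorted (descending): 77, 77, 69, 66, 66
The 2 values of 77 occupy positions 1–2 → each gets rank 1.
The 2 values of 66 occupy positions 4–5 → each gets rank 4.
G has value 77 → rank 1.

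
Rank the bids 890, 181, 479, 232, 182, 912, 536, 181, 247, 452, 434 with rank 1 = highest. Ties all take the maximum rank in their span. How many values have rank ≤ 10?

9

Sorted (descending): 912, 890, 536, 479, 452, 434, 247, 232, 182, 181, 181
The 2 values of 181 occupy positions 10–11 → each gets rank 11.
Ranks ≤ 10: {1, 2, 3, 4, 5, 6, 7, 8, 9} → 9 values.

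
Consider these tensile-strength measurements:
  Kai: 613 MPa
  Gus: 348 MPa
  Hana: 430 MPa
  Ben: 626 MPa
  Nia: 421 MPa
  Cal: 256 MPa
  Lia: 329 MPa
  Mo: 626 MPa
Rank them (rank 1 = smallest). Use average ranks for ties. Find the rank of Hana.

5

Sorted (ascending): 256, 329, 348, 421, 430, 613, 626, 626
The 2 values of 626 occupy positions 7–8 → average rank (7+8)/2 = 7.5.
Hana has value 430 MPa → rank 5.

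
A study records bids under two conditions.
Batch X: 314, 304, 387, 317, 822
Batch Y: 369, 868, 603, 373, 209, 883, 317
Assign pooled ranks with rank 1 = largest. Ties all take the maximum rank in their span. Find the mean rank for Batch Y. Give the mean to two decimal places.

Sorted (descending): 883, 868, 822, 603, 387, 373, 369, 317, 317, 314, 304, 209
The 2 values of 317 occupy positions 8–9 → each gets rank 9.
Batch Y values → pooled ranks: 369→7, 868→2, 603→4, 373→6, 209→12, 883→1, 317→9
Mean rank = (7 + 2 + 4 + 6 + 12 + 1 + 9) / 7 = 5.86

5.86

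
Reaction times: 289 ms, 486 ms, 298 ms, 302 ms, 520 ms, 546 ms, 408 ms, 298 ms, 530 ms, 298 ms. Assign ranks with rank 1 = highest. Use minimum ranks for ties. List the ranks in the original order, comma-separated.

Sorted (descending): 546, 530, 520, 486, 408, 302, 298, 298, 298, 289
The 3 values of 298 occupy positions 7–9 → each gets rank 7.

10, 4, 7, 6, 3, 1, 5, 7, 2, 7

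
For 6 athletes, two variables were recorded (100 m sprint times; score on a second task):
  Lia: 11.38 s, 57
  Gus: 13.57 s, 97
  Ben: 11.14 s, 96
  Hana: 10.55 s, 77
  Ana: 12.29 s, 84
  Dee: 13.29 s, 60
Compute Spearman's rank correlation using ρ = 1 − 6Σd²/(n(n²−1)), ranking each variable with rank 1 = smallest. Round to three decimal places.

Ranks of variable 1: 3, 6, 2, 1, 4, 5
Ranks of variable 2: 1, 6, 5, 3, 4, 2
d = r₁ − r₂: 2, 0, -3, -2, 0, 3
d²: 4, 0, 9, 4, 0, 9; Σd² = 26
ρ = 1 − 6·26/(6·35) = 1 − 156/210 = 0.257

0.257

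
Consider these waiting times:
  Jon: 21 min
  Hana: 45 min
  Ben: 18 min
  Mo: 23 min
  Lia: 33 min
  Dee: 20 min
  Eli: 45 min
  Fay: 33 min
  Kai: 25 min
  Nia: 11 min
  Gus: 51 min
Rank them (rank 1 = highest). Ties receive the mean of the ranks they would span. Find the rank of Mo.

Sorted (descending): 51, 45, 45, 33, 33, 25, 23, 21, 20, 18, 11
The 2 values of 45 occupy positions 2–3 → average rank (2+3)/2 = 2.5.
The 2 values of 33 occupy positions 4–5 → average rank (4+5)/2 = 4.5.
Mo has value 23 min → rank 7.

7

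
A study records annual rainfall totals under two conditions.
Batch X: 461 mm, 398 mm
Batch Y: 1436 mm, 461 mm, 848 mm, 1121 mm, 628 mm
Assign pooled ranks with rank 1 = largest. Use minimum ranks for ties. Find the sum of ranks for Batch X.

12

Sorted (descending): 1436, 1121, 848, 628, 461, 461, 398
The 2 values of 461 occupy positions 5–6 → each gets rank 5.
Batch X values → pooled ranks: 461→5, 398→7
Rank sum = 5 + 7 = 12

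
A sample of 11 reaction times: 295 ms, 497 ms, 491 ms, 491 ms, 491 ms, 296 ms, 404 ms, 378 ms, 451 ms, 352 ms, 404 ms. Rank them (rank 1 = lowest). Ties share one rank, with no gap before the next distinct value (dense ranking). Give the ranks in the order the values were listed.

Sorted (ascending): 295, 296, 352, 378, 404, 404, 451, 491, 491, 491, 497
The 2 values of 404 share dense rank 5.
The 3 values of 491 share dense rank 7.
Remaining distinct values take the next consecutive integers.

1, 8, 7, 7, 7, 2, 5, 4, 6, 3, 5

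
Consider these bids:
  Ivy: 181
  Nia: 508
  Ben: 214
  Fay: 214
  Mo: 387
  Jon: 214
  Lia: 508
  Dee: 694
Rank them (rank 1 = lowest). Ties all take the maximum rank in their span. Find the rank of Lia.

Sorted (ascending): 181, 214, 214, 214, 387, 508, 508, 694
The 3 values of 214 occupy positions 2–4 → each gets rank 4.
The 2 values of 508 occupy positions 6–7 → each gets rank 7.
Lia has value 508 → rank 7.

7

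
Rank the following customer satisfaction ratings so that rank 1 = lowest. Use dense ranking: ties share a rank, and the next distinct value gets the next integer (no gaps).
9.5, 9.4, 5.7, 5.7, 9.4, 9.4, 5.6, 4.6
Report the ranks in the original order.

Sorted (ascending): 4.6, 5.6, 5.7, 5.7, 9.4, 9.4, 9.4, 9.5
The 2 values of 5.7 share dense rank 3.
The 3 values of 9.4 share dense rank 4.
Remaining distinct values take the next consecutive integers.

5, 4, 3, 3, 4, 4, 2, 1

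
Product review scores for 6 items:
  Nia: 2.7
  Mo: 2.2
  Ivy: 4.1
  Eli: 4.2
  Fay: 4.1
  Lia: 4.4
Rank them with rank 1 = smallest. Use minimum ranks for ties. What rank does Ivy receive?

Sorted (ascending): 2.2, 2.7, 4.1, 4.1, 4.2, 4.4
The 2 values of 4.1 occupy positions 3–4 → each gets rank 3.
Ivy has value 4.1 → rank 3.

3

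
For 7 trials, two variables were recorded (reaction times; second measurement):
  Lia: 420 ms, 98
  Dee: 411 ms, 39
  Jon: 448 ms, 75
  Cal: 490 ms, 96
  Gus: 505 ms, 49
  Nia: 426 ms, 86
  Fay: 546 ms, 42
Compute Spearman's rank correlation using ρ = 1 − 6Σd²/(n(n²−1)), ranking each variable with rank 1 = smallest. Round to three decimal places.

-0.143

Ranks of variable 1: 2, 1, 4, 5, 6, 3, 7
Ranks of variable 2: 7, 1, 4, 6, 3, 5, 2
d = r₁ − r₂: -5, 0, 0, -1, 3, -2, 5
d²: 25, 0, 0, 1, 9, 4, 25; Σd² = 64
ρ = 1 − 6·64/(7·48) = 1 − 384/336 = -0.143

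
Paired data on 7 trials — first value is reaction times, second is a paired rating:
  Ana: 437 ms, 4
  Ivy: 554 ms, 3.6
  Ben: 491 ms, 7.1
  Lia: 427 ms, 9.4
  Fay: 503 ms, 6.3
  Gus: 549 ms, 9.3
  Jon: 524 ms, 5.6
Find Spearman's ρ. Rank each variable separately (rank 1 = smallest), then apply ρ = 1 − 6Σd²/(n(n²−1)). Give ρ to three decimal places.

-0.429

Ranks of variable 1: 2, 7, 3, 1, 4, 6, 5
Ranks of variable 2: 2, 1, 5, 7, 4, 6, 3
d = r₁ − r₂: 0, 6, -2, -6, 0, 0, 2
d²: 0, 36, 4, 36, 0, 0, 4; Σd² = 80
ρ = 1 − 6·80/(7·48) = 1 − 480/336 = -0.429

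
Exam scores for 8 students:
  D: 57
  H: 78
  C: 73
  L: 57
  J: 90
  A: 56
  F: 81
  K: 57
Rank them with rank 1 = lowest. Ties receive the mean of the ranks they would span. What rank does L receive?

Sorted (ascending): 56, 57, 57, 57, 73, 78, 81, 90
The 3 values of 57 occupy positions 2–4 → average rank 3.
L has value 57 → rank 3.

3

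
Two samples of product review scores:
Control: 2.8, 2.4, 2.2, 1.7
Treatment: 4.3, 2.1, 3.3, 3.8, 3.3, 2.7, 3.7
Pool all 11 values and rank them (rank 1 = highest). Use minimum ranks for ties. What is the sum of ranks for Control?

34

Sorted (descending): 4.3, 3.8, 3.7, 3.3, 3.3, 2.8, 2.7, 2.4, 2.2, 2.1, 1.7
The 2 values of 3.3 occupy positions 4–5 → each gets rank 4.
Control values → pooled ranks: 2.8→6, 2.4→8, 2.2→9, 1.7→11
Rank sum = 6 + 8 + 9 + 11 = 34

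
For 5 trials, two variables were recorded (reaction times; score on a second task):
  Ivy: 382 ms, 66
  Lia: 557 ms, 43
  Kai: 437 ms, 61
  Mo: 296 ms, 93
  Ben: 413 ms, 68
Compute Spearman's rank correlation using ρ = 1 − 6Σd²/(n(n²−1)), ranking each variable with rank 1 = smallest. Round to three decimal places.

Ranks of variable 1: 2, 5, 4, 1, 3
Ranks of variable 2: 3, 1, 2, 5, 4
d = r₁ − r₂: -1, 4, 2, -4, -1
d²: 1, 16, 4, 16, 1; Σd² = 38
ρ = 1 − 6·38/(5·24) = 1 − 228/120 = -0.900

-0.900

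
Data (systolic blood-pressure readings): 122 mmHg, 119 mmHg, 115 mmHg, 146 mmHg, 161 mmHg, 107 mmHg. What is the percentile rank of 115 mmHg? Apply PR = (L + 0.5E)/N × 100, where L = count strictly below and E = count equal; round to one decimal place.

25.0

N = 6.
Strictly below 115: 1. Equal to 115: 1.
PR = (1 + 0.5·1)/6 × 100 = 25.0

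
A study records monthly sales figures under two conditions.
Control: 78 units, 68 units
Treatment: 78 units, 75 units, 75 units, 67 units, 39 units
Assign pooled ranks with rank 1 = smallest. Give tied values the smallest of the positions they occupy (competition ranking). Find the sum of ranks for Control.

9

Sorted (ascending): 39, 67, 68, 75, 75, 78, 78
The 2 values of 75 occupy positions 4–5 → each gets rank 4.
The 2 values of 78 occupy positions 6–7 → each gets rank 6.
Control values → pooled ranks: 78→6, 68→3
Rank sum = 6 + 3 = 9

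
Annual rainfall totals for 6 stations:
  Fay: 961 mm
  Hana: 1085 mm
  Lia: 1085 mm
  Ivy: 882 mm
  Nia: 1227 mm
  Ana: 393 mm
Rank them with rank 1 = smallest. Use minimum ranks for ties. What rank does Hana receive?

Sorted (ascending): 393, 882, 961, 1085, 1085, 1227
The 2 values of 1085 occupy positions 4–5 → each gets rank 4.
Hana has value 1085 mm → rank 4.

4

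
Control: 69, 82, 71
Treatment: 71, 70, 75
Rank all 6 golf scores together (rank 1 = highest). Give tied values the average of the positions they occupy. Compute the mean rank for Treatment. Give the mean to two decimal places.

3.50

Sorted (descending): 82, 75, 71, 71, 70, 69
The 2 values of 71 occupy positions 3–4 → average rank (3+4)/2 = 3.5.
Treatment values → pooled ranks: 71→3.5, 70→5, 75→2
Mean rank = (3.5 + 5 + 2) / 3 = 3.50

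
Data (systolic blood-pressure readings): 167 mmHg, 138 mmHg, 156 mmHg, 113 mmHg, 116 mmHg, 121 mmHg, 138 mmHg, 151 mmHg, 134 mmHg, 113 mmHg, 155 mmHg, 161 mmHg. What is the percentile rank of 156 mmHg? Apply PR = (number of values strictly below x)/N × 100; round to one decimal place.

75.0

N = 12.
Strictly below 156: 9. Equal to 156: 1.
PR = 9/12 × 100 = 75.0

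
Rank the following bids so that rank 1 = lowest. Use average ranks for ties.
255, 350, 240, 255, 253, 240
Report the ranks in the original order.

Sorted (ascending): 240, 240, 253, 255, 255, 350
The 2 values of 240 occupy positions 1–2 → average rank (1+2)/2 = 1.5.
The 2 values of 255 occupy positions 4–5 → average rank (4+5)/2 = 4.5.

4.5, 6, 1.5, 4.5, 3, 1.5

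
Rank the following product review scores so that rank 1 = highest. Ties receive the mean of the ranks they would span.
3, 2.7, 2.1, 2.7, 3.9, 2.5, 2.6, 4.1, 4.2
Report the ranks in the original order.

Sorted (descending): 4.2, 4.1, 3.9, 3, 2.7, 2.7, 2.6, 2.5, 2.1
The 2 values of 2.7 occupy positions 5–6 → average rank (5+6)/2 = 5.5.

4, 5.5, 9, 5.5, 3, 8, 7, 2, 1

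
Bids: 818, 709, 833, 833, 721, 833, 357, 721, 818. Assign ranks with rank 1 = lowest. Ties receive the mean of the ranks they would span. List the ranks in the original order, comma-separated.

Sorted (ascending): 357, 709, 721, 721, 818, 818, 833, 833, 833
The 2 values of 721 occupy positions 3–4 → average rank (3+4)/2 = 3.5.
The 2 values of 818 occupy positions 5–6 → average rank (5+6)/2 = 5.5.
The 3 values of 833 occupy positions 7–9 → average rank 8.

5.5, 2, 8, 8, 3.5, 8, 1, 3.5, 5.5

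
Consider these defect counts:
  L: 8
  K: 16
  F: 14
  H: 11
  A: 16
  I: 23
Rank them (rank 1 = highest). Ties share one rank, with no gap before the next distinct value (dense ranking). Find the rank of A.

Sorted (descending): 23, 16, 16, 14, 11, 8
The 2 values of 16 share dense rank 2.
Remaining distinct values take the next consecutive integers.
A has value 16 → rank 2.

2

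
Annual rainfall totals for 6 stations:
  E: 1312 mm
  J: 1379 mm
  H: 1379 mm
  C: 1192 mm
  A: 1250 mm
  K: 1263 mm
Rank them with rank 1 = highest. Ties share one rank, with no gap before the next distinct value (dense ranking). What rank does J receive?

Sorted (descending): 1379, 1379, 1312, 1263, 1250, 1192
The 2 values of 1379 share dense rank 1.
Remaining distinct values take the next consecutive integers.
J has value 1379 mm → rank 1.

1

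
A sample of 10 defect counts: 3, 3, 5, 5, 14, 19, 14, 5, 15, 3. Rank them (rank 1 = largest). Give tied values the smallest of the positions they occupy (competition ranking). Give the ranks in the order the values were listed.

8, 8, 5, 5, 3, 1, 3, 5, 2, 8

Sorted (descending): 19, 15, 14, 14, 5, 5, 5, 3, 3, 3
The 2 values of 14 occupy positions 3–4 → each gets rank 3.
The 3 values of 5 occupy positions 5–7 → each gets rank 5.
The 3 values of 3 occupy positions 8–10 → each gets rank 8.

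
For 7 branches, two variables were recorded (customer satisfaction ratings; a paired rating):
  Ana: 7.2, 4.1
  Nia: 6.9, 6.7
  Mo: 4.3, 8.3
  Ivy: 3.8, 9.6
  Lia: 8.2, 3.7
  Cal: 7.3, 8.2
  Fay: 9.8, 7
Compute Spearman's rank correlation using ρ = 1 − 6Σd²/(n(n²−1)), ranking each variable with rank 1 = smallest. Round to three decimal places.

-0.607

Ranks of variable 1: 4, 3, 2, 1, 6, 5, 7
Ranks of variable 2: 2, 3, 6, 7, 1, 5, 4
d = r₁ − r₂: 2, 0, -4, -6, 5, 0, 3
d²: 4, 0, 16, 36, 25, 0, 9; Σd² = 90
ρ = 1 − 6·90/(7·48) = 1 − 540/336 = -0.607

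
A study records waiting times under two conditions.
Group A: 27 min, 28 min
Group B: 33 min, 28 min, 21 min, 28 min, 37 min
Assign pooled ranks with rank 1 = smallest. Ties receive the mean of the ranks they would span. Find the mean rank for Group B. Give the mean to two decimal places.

Sorted (ascending): 21, 27, 28, 28, 28, 33, 37
The 3 values of 28 occupy positions 3–5 → average rank 4.
Group B values → pooled ranks: 33→6, 28→4, 21→1, 28→4, 37→7
Mean rank = (6 + 4 + 1 + 4 + 7) / 5 = 4.40

4.40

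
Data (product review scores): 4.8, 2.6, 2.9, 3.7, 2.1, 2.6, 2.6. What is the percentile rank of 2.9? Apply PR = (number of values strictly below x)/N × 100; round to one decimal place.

57.1

N = 7.
Strictly below 2.9: 4. Equal to 2.9: 1.
PR = 4/7 × 100 = 57.1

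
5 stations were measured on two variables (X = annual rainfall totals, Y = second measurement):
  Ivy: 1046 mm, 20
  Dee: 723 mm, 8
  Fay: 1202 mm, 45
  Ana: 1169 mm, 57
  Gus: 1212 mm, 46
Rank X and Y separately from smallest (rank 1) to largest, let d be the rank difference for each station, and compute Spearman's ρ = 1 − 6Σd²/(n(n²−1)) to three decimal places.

0.700

Ranks of variable 1: 2, 1, 4, 3, 5
Ranks of variable 2: 2, 1, 3, 5, 4
d = r₁ − r₂: 0, 0, 1, -2, 1
d²: 0, 0, 1, 4, 1; Σd² = 6
ρ = 1 − 6·6/(5·24) = 1 − 36/120 = 0.700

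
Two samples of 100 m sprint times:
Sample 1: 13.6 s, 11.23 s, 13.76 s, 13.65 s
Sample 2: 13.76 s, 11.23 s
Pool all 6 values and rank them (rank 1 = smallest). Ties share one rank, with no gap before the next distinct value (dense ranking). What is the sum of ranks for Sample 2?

Sorted (ascending): 11.23, 11.23, 13.6, 13.65, 13.76, 13.76
The 2 values of 11.23 share dense rank 1.
The 2 values of 13.76 share dense rank 4.
Remaining distinct values take the next consecutive integers.
Sample 2 values → pooled ranks: 13.76→4, 11.23→1
Rank sum = 4 + 1 = 5

5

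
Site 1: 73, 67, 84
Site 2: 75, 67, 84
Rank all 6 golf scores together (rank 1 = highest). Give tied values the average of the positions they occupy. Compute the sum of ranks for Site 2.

Sorted (descending): 84, 84, 75, 73, 67, 67
The 2 values of 84 occupy positions 1–2 → average rank (1+2)/2 = 1.5.
The 2 values of 67 occupy positions 5–6 → average rank (5+6)/2 = 5.5.
Site 2 values → pooled ranks: 75→3, 67→5.5, 84→1.5
Rank sum = 3 + 5.5 + 1.5 = 10

10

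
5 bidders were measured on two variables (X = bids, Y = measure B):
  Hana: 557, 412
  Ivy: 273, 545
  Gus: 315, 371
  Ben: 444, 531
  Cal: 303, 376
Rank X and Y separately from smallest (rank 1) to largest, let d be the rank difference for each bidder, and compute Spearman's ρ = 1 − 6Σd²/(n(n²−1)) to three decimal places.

Ranks of variable 1: 5, 1, 3, 4, 2
Ranks of variable 2: 3, 5, 1, 4, 2
d = r₁ − r₂: 2, -4, 2, 0, 0
d²: 4, 16, 4, 0, 0; Σd² = 24
ρ = 1 − 6·24/(5·24) = 1 − 144/120 = -0.200

-0.200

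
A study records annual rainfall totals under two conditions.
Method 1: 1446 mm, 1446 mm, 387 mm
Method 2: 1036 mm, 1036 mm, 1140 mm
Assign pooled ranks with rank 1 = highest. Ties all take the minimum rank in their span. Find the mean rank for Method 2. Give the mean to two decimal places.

Sorted (descending): 1446, 1446, 1140, 1036, 1036, 387
The 2 values of 1446 occupy positions 1–2 → each gets rank 1.
The 2 values of 1036 occupy positions 4–5 → each gets rank 4.
Method 2 values → pooled ranks: 1036→4, 1036→4, 1140→3
Mean rank = (4 + 4 + 3) / 3 = 3.67

3.67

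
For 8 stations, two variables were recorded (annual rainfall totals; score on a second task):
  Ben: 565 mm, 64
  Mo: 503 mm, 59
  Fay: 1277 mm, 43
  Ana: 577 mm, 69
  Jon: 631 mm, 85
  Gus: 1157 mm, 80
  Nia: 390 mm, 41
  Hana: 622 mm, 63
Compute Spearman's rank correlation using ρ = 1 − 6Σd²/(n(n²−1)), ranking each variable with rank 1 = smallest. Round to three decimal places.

Ranks of variable 1: 3, 2, 8, 4, 6, 7, 1, 5
Ranks of variable 2: 5, 3, 2, 6, 8, 7, 1, 4
d = r₁ − r₂: -2, -1, 6, -2, -2, 0, 0, 1
d²: 4, 1, 36, 4, 4, 0, 0, 1; Σd² = 50
ρ = 1 − 6·50/(8·63) = 1 − 300/504 = 0.405

0.405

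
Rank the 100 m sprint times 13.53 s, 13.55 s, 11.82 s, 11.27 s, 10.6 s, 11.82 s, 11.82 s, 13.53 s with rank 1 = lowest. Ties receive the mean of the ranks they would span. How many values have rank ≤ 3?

2

Sorted (ascending): 10.6, 11.27, 11.82, 11.82, 11.82, 13.53, 13.53, 13.55
The 3 values of 11.82 occupy positions 3–5 → average rank 4.
The 2 values of 13.53 occupy positions 6–7 → average rank (6+7)/2 = 6.5.
Ranks ≤ 3: {1, 2} → 2 values.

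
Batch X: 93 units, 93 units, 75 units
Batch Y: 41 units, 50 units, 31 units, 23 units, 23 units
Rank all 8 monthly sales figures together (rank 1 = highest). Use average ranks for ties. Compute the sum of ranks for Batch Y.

Sorted (descending): 93, 93, 75, 50, 41, 31, 23, 23
The 2 values of 93 occupy positions 1–2 → average rank (1+2)/2 = 1.5.
The 2 values of 23 occupy positions 7–8 → average rank (7+8)/2 = 7.5.
Batch Y values → pooled ranks: 41→5, 50→4, 31→6, 23→7.5, 23→7.5
Rank sum = 5 + 4 + 6 + 7.5 + 7.5 = 30

30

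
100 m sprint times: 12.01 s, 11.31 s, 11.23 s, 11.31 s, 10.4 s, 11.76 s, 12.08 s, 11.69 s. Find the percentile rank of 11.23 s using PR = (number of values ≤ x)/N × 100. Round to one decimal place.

N = 8.
Strictly below 11.23: 1. Equal to 11.23: 1.
PR = 2/8 × 100 = 25.0

25.0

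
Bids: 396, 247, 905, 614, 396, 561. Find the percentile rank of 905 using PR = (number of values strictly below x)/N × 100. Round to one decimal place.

83.3

N = 6.
Strictly below 905: 5. Equal to 905: 1.
PR = 5/6 × 100 = 83.3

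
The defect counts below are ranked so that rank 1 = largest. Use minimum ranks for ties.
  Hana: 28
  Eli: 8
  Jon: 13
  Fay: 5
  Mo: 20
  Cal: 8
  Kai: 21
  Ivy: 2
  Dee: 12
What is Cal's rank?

Sorted (descending): 28, 21, 20, 13, 12, 8, 8, 5, 2
The 2 values of 8 occupy positions 6–7 → each gets rank 6.
Cal has value 8 → rank 6.

6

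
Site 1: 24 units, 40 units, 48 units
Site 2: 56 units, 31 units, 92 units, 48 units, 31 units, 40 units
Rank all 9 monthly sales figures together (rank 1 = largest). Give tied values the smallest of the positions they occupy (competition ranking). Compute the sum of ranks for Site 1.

Sorted (descending): 92, 56, 48, 48, 40, 40, 31, 31, 24
The 2 values of 48 occupy positions 3–4 → each gets rank 3.
The 2 values of 40 occupy positions 5–6 → each gets rank 5.
The 2 values of 31 occupy positions 7–8 → each gets rank 7.
Site 1 values → pooled ranks: 24→9, 40→5, 48→3
Rank sum = 9 + 5 + 3 = 17

17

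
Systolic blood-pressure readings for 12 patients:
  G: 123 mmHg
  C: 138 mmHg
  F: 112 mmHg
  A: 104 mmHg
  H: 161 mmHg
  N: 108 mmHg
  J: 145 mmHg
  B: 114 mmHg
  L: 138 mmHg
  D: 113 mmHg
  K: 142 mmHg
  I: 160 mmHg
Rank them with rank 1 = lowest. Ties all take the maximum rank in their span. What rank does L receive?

8

Sorted (ascending): 104, 108, 112, 113, 114, 123, 138, 138, 142, 145, 160, 161
The 2 values of 138 occupy positions 7–8 → each gets rank 8.
L has value 138 mmHg → rank 8.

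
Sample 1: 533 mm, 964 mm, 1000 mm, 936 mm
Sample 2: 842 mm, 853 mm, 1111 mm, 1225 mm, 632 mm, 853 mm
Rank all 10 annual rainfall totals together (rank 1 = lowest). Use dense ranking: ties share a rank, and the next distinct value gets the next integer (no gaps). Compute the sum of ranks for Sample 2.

30

Sorted (ascending): 533, 632, 842, 853, 853, 936, 964, 1000, 1111, 1225
The 2 values of 853 share dense rank 4.
Remaining distinct values take the next consecutive integers.
Sample 2 values → pooled ranks: 842→3, 853→4, 1111→8, 1225→9, 632→2, 853→4
Rank sum = 3 + 4 + 8 + 9 + 2 + 4 = 30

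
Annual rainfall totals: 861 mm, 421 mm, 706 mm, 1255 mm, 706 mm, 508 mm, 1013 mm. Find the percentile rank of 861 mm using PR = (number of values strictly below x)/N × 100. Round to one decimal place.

N = 7.
Strictly below 861: 4. Equal to 861: 1.
PR = 4/7 × 100 = 57.1

57.1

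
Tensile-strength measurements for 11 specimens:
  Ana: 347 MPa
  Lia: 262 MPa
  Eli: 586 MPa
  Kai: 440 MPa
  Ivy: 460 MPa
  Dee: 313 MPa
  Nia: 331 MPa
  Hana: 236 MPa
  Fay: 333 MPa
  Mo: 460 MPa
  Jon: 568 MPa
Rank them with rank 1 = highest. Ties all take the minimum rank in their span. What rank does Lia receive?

10

Sorted (descending): 586, 568, 460, 460, 440, 347, 333, 331, 313, 262, 236
The 2 values of 460 occupy positions 3–4 → each gets rank 3.
Lia has value 262 MPa → rank 10.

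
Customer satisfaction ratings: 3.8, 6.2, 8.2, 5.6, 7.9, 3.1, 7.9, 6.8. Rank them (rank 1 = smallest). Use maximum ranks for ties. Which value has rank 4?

6.2

Sorted (ascending): 3.1, 3.8, 5.6, 6.2, 6.8, 7.9, 7.9, 8.2
The 2 values of 7.9 occupy positions 6–7 → each gets rank 7.
Rank 4 → value 6.2.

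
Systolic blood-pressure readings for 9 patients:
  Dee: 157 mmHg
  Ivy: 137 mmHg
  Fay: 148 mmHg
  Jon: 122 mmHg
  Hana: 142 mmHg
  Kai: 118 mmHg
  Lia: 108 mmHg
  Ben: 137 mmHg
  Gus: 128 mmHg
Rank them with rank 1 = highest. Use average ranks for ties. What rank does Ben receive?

Sorted (descending): 157, 148, 142, 137, 137, 128, 122, 118, 108
The 2 values of 137 occupy positions 4–5 → average rank (4+5)/2 = 4.5.
Ben has value 137 mmHg → rank 4.5.

4.5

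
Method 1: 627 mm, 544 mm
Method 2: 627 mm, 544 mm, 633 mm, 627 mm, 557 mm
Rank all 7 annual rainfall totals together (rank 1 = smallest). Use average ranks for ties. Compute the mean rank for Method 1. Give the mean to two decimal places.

Sorted (ascending): 544, 544, 557, 627, 627, 627, 633
The 2 values of 544 occupy positions 1–2 → average rank (1+2)/2 = 1.5.
The 3 values of 627 occupy positions 4–6 → average rank 5.
Method 1 values → pooled ranks: 627→5, 544→1.5
Mean rank = (5 + 1.5) / 2 = 3.25

3.25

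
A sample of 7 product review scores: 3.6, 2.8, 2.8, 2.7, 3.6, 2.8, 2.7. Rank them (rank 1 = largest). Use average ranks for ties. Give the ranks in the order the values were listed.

1.5, 4, 4, 6.5, 1.5, 4, 6.5

Sorted (descending): 3.6, 3.6, 2.8, 2.8, 2.8, 2.7, 2.7
The 2 values of 3.6 occupy positions 1–2 → average rank (1+2)/2 = 1.5.
The 3 values of 2.8 occupy positions 3–5 → average rank 4.
The 2 values of 2.7 occupy positions 6–7 → average rank (6+7)/2 = 6.5.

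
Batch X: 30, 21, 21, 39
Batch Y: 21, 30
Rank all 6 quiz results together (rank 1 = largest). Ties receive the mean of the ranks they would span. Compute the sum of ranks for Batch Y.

7.5

Sorted (descending): 39, 30, 30, 21, 21, 21
The 2 values of 30 occupy positions 2–3 → average rank (2+3)/2 = 2.5.
The 3 values of 21 occupy positions 4–6 → average rank 5.
Batch Y values → pooled ranks: 21→5, 30→2.5
Rank sum = 5 + 2.5 = 7.5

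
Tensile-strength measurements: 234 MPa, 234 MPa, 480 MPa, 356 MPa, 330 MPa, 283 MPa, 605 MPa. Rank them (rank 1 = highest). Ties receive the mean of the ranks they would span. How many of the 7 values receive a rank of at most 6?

5

Sorted (descending): 605, 480, 356, 330, 283, 234, 234
The 2 values of 234 occupy positions 6–7 → average rank (6+7)/2 = 6.5.
Ranks ≤ 6: {1, 2, 3, 4, 5} → 5 values.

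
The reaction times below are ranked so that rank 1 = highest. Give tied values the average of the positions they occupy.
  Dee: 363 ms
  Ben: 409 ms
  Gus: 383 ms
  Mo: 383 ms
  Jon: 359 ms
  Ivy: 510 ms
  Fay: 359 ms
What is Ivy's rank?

Sorted (descending): 510, 409, 383, 383, 363, 359, 359
The 2 values of 383 occupy positions 3–4 → average rank (3+4)/2 = 3.5.
The 2 values of 359 occupy positions 6–7 → average rank (6+7)/2 = 6.5.
Ivy has value 510 ms → rank 1.

1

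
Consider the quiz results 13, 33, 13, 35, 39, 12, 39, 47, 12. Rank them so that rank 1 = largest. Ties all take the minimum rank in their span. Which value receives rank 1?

47

Sorted (descending): 47, 39, 39, 35, 33, 13, 13, 12, 12
The 2 values of 39 occupy positions 2–3 → each gets rank 2.
The 2 values of 13 occupy positions 6–7 → each gets rank 6.
The 2 values of 12 occupy positions 8–9 → each gets rank 8.
Rank 1 → value 47.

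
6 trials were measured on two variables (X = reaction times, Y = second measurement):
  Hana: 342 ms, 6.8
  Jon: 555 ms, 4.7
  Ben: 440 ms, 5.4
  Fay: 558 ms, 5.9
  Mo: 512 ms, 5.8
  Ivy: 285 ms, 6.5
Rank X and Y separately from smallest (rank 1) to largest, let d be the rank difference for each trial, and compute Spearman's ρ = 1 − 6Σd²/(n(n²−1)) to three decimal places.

Ranks of variable 1: 2, 5, 3, 6, 4, 1
Ranks of variable 2: 6, 1, 2, 4, 3, 5
d = r₁ − r₂: -4, 4, 1, 2, 1, -4
d²: 16, 16, 1, 4, 1, 16; Σd² = 54
ρ = 1 − 6·54/(6·35) = 1 − 324/210 = -0.543

-0.543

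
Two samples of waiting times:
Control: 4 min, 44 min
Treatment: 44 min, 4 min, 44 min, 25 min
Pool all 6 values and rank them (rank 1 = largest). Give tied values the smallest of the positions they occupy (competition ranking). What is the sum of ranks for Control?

6

Sorted (descending): 44, 44, 44, 25, 4, 4
The 3 values of 44 occupy positions 1–3 → each gets rank 1.
The 2 values of 4 occupy positions 5–6 → each gets rank 5.
Control values → pooled ranks: 4→5, 44→1
Rank sum = 5 + 1 = 6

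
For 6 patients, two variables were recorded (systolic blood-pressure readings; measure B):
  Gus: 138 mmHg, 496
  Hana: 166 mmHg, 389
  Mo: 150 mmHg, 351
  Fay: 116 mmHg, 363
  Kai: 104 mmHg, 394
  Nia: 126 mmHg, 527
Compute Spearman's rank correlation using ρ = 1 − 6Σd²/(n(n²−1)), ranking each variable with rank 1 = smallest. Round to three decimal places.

-0.257

Ranks of variable 1: 4, 6, 5, 2, 1, 3
Ranks of variable 2: 5, 3, 1, 2, 4, 6
d = r₁ − r₂: -1, 3, 4, 0, -3, -3
d²: 1, 9, 16, 0, 9, 9; Σd² = 44
ρ = 1 − 6·44/(6·35) = 1 − 264/210 = -0.257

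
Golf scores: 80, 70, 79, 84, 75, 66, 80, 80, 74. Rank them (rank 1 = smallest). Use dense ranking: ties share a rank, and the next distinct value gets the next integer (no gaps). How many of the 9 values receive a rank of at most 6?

Sorted (ascending): 66, 70, 74, 75, 79, 80, 80, 80, 84
The 3 values of 80 share dense rank 6.
Remaining distinct values take the next consecutive integers.
Ranks ≤ 6: {1, 2, 3, 4, 5, 6, 6, 6} → 8 values.

8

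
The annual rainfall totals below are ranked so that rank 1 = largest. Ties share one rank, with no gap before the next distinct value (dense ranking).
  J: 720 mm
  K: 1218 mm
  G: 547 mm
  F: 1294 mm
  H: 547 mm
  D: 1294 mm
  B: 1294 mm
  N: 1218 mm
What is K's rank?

Sorted (descending): 1294, 1294, 1294, 1218, 1218, 720, 547, 547
The 3 values of 1294 share dense rank 1.
The 2 values of 1218 share dense rank 2.
The 2 values of 547 share dense rank 4.
Remaining distinct values take the next consecutive integers.
K has value 1218 mm → rank 2.

2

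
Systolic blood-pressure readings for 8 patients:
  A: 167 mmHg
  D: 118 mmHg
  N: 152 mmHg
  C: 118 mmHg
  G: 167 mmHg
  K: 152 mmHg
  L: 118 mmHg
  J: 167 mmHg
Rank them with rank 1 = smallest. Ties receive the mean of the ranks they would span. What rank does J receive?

Sorted (ascending): 118, 118, 118, 152, 152, 167, 167, 167
The 3 values of 118 occupy positions 1–3 → average rank 2.
The 2 values of 152 occupy positions 4–5 → average rank (4+5)/2 = 4.5.
The 3 values of 167 occupy positions 6–8 → average rank 7.
J has value 167 mmHg → rank 7.

7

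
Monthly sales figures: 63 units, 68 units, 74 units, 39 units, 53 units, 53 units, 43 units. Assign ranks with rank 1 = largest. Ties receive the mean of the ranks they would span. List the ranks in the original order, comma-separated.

3, 2, 1, 7, 4.5, 4.5, 6

Sorted (descending): 74, 68, 63, 53, 53, 43, 39
The 2 values of 53 occupy positions 4–5 → average rank (4+5)/2 = 4.5.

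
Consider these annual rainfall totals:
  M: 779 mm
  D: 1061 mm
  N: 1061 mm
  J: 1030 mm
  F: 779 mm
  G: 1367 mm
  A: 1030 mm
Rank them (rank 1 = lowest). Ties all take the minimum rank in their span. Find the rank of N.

5

Sorted (ascending): 779, 779, 1030, 1030, 1061, 1061, 1367
The 2 values of 779 occupy positions 1–2 → each gets rank 1.
The 2 values of 1030 occupy positions 3–4 → each gets rank 3.
The 2 values of 1061 occupy positions 5–6 → each gets rank 5.
N has value 1061 mm → rank 5.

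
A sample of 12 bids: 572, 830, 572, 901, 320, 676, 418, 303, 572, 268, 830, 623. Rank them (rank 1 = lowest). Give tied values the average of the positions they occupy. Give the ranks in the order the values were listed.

Sorted (ascending): 268, 303, 320, 418, 572, 572, 572, 623, 676, 830, 830, 901
The 3 values of 572 occupy positions 5–7 → average rank 6.
The 2 values of 830 occupy positions 10–11 → average rank (10+11)/2 = 10.5.

6, 10.5, 6, 12, 3, 9, 4, 2, 6, 1, 10.5, 8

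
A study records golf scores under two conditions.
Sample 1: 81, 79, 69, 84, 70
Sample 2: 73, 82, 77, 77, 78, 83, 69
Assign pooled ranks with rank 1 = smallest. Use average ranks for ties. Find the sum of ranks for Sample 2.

44.5

Sorted (ascending): 69, 69, 70, 73, 77, 77, 78, 79, 81, 82, 83, 84
The 2 values of 69 occupy positions 1–2 → average rank (1+2)/2 = 1.5.
The 2 values of 77 occupy positions 5–6 → average rank (5+6)/2 = 5.5.
Sample 2 values → pooled ranks: 73→4, 82→10, 77→5.5, 77→5.5, 78→7, 83→11, 69→1.5
Rank sum = 4 + 10 + 5.5 + 5.5 + 7 + 11 + 1.5 = 44.5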